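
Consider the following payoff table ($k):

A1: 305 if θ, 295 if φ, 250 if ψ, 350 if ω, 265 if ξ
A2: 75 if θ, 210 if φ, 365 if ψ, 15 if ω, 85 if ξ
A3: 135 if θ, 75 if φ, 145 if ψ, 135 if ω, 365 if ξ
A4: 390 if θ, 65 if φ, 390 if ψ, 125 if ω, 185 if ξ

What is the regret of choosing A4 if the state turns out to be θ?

Best payoff under θ is 390.
Regret = 390 − 390 = 0.

0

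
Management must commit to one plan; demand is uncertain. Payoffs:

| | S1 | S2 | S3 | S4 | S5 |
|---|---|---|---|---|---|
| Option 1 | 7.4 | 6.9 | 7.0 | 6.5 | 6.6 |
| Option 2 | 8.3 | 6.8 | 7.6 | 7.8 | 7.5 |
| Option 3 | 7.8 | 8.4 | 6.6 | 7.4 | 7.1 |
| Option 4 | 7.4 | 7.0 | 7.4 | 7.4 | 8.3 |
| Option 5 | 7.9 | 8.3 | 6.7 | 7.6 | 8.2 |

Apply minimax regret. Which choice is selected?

Column bests: S1=8.3, S2=8.4, S3=7.6, S4=7.8, S5=8.3.
Option 1 regrets: 0.9, 1.5, 0.6, 1.3, 1.7 → max 1.7
Option 2 regrets: 0.0, 1.6, 0.0, 0.0, 0.8 → max 1.6
Option 3 regrets: 0.5, 0.0, 1.0, 0.4, 1.2 → max 1.2
Option 4 regrets: 0.9, 1.4, 0.2, 0.4, 0.0 → max 1.4
Option 5 regrets: 0.4, 0.1, 0.9, 0.2, 0.1 → max 0.9
Smallest max regret = 0.9 → Option 5.

Option 5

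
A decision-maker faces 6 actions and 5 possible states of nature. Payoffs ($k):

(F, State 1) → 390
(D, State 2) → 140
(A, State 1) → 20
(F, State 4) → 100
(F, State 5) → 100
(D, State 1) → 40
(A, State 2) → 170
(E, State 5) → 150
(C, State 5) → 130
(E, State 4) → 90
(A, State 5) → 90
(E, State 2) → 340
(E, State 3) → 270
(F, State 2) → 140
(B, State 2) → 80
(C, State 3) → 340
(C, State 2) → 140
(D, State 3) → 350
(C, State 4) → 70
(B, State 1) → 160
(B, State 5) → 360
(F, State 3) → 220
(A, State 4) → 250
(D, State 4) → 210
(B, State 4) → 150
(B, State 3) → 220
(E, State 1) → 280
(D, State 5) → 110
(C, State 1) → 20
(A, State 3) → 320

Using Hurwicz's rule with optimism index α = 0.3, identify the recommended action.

A: 0.3·320 + 0.7·20 = 110
B: 0.3·360 + 0.7·80 = 164
C: 0.3·340 + 0.7·20 = 116
D: 0.3·350 + 0.7·40 = 133
E: 0.3·340 + 0.7·90 = 165
F: 0.3·390 + 0.7·100 = 187
Highest Hurwicz score = 187 → F.

F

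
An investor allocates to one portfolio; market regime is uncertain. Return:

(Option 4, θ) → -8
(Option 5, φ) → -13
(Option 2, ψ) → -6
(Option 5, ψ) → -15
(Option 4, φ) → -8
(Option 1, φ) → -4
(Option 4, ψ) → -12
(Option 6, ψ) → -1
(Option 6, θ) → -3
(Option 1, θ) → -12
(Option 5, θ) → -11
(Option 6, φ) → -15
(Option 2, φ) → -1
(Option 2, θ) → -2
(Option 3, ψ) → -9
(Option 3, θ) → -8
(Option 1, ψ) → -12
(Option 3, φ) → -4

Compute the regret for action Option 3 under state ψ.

Best payoff under ψ is -1.
Regret = -1 − (-9) = 8.

8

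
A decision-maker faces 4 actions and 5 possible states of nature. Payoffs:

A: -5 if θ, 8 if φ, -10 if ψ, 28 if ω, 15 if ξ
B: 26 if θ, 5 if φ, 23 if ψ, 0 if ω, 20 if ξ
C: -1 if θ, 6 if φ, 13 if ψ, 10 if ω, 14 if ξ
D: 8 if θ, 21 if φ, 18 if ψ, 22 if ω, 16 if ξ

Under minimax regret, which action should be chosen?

D

Column bests: θ=26, φ=21, ψ=23, ω=28, ξ=20.
A regrets: 31, 13, 33, 0, 5 → max 33
B regrets: 0, 16, 0, 28, 0 → max 28
C regrets: 27, 15, 10, 18, 6 → max 27
D regrets: 18, 0, 5, 6, 4 → max 18
Smallest max regret = 18 → D.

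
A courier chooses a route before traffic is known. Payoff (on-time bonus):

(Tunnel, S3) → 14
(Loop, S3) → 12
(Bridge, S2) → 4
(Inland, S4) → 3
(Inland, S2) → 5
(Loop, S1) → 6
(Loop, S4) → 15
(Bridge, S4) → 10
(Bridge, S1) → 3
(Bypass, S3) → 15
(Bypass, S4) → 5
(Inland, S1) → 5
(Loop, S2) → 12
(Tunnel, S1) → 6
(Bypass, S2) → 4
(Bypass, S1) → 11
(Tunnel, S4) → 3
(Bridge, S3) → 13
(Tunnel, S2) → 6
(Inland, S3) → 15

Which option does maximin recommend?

Row minima: Bypass=4, Tunnel=3, Inland=3, Bridge=3, Loop=6
Best worst-case = 6 → Loop.

Loop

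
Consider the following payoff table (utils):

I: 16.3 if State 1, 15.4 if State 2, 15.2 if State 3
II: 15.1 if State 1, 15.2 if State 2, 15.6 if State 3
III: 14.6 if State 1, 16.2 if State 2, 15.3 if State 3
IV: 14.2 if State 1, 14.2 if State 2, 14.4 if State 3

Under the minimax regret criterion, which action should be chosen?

I

Column bests: State 1=16.3, State 2=16.2, State 3=15.6.
I regrets: 0.0, 0.8, 0.4 → max 0.8
II regrets: 1.2, 1.0, 0.0 → max 1.2
III regrets: 1.7, 0.0, 0.3 → max 1.7
IV regrets: 2.1, 2.0, 1.2 → max 2.1
Smallest max regret = 0.8 → I.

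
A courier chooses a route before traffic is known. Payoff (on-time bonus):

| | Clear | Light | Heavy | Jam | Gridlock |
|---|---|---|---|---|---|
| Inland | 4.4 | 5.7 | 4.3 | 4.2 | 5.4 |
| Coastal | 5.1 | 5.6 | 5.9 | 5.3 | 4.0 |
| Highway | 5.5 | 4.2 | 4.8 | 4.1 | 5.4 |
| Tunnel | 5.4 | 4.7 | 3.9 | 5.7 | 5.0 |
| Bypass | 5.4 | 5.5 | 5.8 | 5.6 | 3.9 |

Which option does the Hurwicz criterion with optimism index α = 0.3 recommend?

Inland

Inland: 0.3·5.7 + 0.7·4.2 = 4.65
Coastal: 0.3·5.9 + 0.7·4.0 = 4.57
Highway: 0.3·5.5 + 0.7·4.1 = 4.52
Tunnel: 0.3·5.7 + 0.7·3.9 = 4.44
Bypass: 0.3·5.8 + 0.7·3.9 = 4.47
Highest Hurwicz score = 4.65 → Inland.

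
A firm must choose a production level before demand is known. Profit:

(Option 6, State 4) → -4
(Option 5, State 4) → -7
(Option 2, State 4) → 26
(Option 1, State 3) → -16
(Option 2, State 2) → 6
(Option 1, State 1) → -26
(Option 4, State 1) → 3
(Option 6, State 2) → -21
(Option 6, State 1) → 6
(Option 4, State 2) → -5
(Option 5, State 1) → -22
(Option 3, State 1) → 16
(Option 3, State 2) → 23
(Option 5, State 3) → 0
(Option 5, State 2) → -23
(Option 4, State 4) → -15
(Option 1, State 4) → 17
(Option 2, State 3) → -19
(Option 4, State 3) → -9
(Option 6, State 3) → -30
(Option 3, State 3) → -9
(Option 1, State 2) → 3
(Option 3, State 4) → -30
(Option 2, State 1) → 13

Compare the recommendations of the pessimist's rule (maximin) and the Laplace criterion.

maximin → Option 4; laplace → Option 2 (disagree)

Row minima: Option 1=-26, Option 2=-19, Option 3=-30, Option 4=-15, Option 5=-23, Option 6=-30
Best worst-case = -15 → Option 4.
Row averages: Option 1=-5.5, Option 2=6.5, Option 3=0, Option 4=-6.5, Option 5=-13, Option 6=-12.25
Highest average = 6.5 → Option 2.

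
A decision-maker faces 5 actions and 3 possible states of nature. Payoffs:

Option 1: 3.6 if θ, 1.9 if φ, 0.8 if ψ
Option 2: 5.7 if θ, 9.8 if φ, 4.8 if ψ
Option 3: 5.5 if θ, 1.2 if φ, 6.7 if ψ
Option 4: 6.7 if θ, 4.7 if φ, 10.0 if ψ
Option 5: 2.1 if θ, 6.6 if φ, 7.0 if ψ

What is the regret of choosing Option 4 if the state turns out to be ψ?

0.0

Best payoff under ψ is 10.0.
Regret = 10.0 − 10.0 = 0.0.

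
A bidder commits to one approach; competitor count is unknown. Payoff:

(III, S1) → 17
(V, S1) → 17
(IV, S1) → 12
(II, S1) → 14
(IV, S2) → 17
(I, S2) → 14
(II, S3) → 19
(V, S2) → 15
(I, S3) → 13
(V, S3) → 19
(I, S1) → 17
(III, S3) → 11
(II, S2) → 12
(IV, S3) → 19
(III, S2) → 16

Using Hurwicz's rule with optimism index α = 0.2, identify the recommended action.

V

I: 0.2·17 + 0.8·13 = 13.8
II: 0.2·19 + 0.8·12 = 13.4
III: 0.2·17 + 0.8·11 = 12.2
IV: 0.2·19 + 0.8·12 = 13.4
V: 0.2·19 + 0.8·15 = 15.8
Highest Hurwicz score = 15.8 → V.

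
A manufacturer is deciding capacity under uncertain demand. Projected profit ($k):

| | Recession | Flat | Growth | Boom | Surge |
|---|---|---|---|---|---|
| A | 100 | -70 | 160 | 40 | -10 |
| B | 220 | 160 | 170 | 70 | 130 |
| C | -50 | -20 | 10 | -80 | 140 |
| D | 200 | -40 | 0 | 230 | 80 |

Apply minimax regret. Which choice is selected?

B

Column bests: Recession=220, Flat=160, Growth=170, Boom=230, Surge=140.
A regrets: 120, 230, 10, 190, 150 → max 230
B regrets: 0, 0, 0, 160, 10 → max 160
C regrets: 270, 180, 160, 310, 0 → max 310
D regrets: 20, 200, 170, 0, 60 → max 200
Smallest max regret = 160 → B.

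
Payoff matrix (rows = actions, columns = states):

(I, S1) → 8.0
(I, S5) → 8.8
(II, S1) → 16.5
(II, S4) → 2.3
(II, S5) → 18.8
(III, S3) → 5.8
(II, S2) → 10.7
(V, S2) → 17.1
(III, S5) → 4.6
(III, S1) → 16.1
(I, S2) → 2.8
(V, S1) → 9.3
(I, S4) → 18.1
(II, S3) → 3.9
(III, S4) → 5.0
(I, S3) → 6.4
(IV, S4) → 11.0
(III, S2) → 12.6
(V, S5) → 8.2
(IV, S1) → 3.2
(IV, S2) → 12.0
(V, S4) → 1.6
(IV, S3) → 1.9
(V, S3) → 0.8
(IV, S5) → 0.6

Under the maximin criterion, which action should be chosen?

III

Row minima: I=2.8, II=2.3, III=4.6, IV=0.6, V=0.8
Best worst-case = 4.6 → III.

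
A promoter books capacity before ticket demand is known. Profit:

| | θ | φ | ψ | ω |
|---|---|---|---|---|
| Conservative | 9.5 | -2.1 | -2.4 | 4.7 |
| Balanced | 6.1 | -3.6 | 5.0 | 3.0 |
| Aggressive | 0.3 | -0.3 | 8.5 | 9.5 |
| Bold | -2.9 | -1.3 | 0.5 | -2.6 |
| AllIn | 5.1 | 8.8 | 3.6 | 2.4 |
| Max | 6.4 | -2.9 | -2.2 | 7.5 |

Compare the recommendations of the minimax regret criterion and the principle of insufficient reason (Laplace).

Column bests: θ=9.5, φ=8.8, ψ=8.5, ω=9.5.
Conservative regrets: 0.0, 10.9, 10.9, 4.8 → max 10.9
Balanced regrets: 3.4, 12.4, 3.5, 6.5 → max 12.4
Aggressive regrets: 9.2, 9.1, 0.0, 0.0 → max 9.2
Bold regrets: 12.4, 10.1, 8.0, 12.1 → max 12.4
AllIn regrets: 4.4, 0.0, 4.9, 7.1 → max 7.1
Max regrets: 3.1, 11.7, 10.7, 2.0 → max 11.7
Smallest max regret = 7.1 → AllIn.
Row averages: Conservative=2.425, Balanced=2.625, Aggressive=4.5, Bold=-1.575, AllIn=4.975, Max=2.2
Highest average = 4.975 → AllIn.

minimax regret → AllIn; laplace → AllIn (agree)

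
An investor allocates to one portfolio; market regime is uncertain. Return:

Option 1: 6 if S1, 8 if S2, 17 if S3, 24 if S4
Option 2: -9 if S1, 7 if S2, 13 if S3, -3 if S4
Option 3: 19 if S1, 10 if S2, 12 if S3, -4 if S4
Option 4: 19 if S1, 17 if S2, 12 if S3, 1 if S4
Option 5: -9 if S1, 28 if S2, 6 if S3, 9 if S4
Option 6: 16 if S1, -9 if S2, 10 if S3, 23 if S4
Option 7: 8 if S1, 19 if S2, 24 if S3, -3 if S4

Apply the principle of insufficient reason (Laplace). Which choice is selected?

Option 1

Row averages: Option 1=13.75, Option 2=2, Option 3=9.25, Option 4=12.25, Option 5=8.5, Option 6=10, Option 7=12
Highest average = 13.75 → Option 1.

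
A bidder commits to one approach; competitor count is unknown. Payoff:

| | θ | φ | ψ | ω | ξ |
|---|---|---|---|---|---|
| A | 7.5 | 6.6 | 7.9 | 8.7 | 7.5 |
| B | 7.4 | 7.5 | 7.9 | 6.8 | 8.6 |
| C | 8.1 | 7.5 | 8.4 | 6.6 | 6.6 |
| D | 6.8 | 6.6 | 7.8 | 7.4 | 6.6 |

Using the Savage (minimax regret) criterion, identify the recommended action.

Column bests: θ=8.1, φ=7.5, ψ=8.4, ω=8.7, ξ=8.6.
A regrets: 0.6, 0.9, 0.5, 0.0, 1.1 → max 1.1
B regrets: 0.7, 0.0, 0.5, 1.9, 0.0 → max 1.9
C regrets: 0.0, 0.0, 0.0, 2.1, 2.0 → max 2.1
D regrets: 1.3, 0.9, 0.6, 1.3, 2.0 → max 2.0
Smallest max regret = 1.1 → A.

A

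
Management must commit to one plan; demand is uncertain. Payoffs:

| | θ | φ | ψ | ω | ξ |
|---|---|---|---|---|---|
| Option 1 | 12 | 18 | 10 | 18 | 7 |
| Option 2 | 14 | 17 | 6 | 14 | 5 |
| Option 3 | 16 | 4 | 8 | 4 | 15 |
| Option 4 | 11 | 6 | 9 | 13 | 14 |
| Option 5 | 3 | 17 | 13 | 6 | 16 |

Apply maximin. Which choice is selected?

Option 1

Row minima: Option 1=7, Option 2=5, Option 3=4, Option 4=6, Option 5=3
Best worst-case = 7 → Option 1.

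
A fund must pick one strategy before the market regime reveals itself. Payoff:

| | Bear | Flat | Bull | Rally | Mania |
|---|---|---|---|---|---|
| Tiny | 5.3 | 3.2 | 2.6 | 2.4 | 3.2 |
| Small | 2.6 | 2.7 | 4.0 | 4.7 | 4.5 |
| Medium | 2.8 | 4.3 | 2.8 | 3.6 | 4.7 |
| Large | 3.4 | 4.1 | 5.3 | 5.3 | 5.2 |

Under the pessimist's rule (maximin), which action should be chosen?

Row minima: Tiny=2.4, Small=2.6, Medium=2.8, Large=3.4
Best worst-case = 3.4 → Large.

Large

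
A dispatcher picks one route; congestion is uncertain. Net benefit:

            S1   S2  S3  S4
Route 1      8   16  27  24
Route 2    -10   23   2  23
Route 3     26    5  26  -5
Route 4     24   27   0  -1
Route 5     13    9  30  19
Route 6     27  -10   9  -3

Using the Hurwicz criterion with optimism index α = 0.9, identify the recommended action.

Route 5

Route 1: 0.9·27 + 0.1·8 = 25.1
Route 2: 0.9·23 + 0.1·(-10) = 19.7
Route 3: 0.9·26 + 0.1·(-5) = 22.9
Route 4: 0.9·27 + 0.1·(-1) = 24.2
Route 5: 0.9·30 + 0.1·9 = 27.9
Route 6: 0.9·27 + 0.1·(-10) = 23.3
Highest Hurwicz score = 27.9 → Route 5.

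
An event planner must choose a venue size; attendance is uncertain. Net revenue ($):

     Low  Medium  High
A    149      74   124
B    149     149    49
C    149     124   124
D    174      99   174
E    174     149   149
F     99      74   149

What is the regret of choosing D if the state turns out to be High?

0

Best payoff under High is 174.
Regret = 174 − 174 = 0.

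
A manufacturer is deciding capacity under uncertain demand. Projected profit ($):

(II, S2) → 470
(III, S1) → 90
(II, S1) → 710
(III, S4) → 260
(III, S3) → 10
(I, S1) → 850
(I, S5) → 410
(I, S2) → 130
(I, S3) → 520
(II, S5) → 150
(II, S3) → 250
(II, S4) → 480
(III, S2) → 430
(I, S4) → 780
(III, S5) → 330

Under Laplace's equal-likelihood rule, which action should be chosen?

Row averages: I=538, II=412, III=224
Highest average = 538 → I.

I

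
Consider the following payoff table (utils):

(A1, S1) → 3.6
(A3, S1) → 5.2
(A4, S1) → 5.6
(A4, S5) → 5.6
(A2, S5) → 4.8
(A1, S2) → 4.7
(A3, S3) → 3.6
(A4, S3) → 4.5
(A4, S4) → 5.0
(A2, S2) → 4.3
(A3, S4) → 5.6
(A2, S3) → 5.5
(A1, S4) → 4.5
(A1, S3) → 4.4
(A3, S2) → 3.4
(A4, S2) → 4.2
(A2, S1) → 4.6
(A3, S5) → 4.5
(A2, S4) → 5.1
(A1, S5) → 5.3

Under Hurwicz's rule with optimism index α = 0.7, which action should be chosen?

A4

A1: 0.7·5.3 + 0.3·3.6 = 4.79
A2: 0.7·5.5 + 0.3·4.3 = 5.14
A3: 0.7·5.6 + 0.3·3.4 = 4.94
A4: 0.7·5.6 + 0.3·4.2 = 5.18
Highest Hurwicz score = 5.18 → A4.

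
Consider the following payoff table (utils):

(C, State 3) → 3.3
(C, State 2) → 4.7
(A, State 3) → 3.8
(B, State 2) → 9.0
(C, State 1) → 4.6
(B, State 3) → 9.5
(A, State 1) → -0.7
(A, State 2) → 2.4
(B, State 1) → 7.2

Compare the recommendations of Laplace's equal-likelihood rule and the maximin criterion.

laplace → B; maximin → B (agree)

Row averages: A=11/6, B=257/30, C=4.2
Highest average = 257/30 → B.
Row minima: A=-0.7, B=7.2, C=3.3
Best worst-case = 7.2 → B.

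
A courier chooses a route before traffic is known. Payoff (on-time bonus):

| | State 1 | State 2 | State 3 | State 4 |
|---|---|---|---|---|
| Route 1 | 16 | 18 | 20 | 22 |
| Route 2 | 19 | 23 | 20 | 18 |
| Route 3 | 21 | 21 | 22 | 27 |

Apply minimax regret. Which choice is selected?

Column bests: State 1=21, State 2=23, State 3=22, State 4=27.
Route 1 regrets: 5, 5, 2, 5 → max 5
Route 2 regrets: 2, 0, 2, 9 → max 9
Route 3 regrets: 0, 2, 0, 0 → max 2
Smallest max regret = 2 → Route 3.

Route 3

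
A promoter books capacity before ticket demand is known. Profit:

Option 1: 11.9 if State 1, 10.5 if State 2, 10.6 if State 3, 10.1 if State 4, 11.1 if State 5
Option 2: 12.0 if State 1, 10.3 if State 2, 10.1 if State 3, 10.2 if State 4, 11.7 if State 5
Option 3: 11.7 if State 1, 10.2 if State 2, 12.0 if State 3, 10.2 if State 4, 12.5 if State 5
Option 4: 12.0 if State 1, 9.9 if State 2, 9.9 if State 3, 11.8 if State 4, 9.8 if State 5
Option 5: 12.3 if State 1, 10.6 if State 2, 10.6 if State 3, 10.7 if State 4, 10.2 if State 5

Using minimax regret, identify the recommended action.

Column bests: State 1=12.3, State 2=10.6, State 3=12.0, State 4=11.8, State 5=12.5.
Option 1 regrets: 0.4, 0.1, 1.4, 1.7, 1.4 → max 1.7
Option 2 regrets: 0.3, 0.3, 1.9, 1.6, 0.8 → max 1.9
Option 3 regrets: 0.6, 0.4, 0.0, 1.6, 0.0 → max 1.6
Option 4 regrets: 0.3, 0.7, 2.1, 0.0, 2.7 → max 2.7
Option 5 regrets: 0.0, 0.0, 1.4, 1.1, 2.3 → max 2.3
Smallest max regret = 1.6 → Option 3.

Option 3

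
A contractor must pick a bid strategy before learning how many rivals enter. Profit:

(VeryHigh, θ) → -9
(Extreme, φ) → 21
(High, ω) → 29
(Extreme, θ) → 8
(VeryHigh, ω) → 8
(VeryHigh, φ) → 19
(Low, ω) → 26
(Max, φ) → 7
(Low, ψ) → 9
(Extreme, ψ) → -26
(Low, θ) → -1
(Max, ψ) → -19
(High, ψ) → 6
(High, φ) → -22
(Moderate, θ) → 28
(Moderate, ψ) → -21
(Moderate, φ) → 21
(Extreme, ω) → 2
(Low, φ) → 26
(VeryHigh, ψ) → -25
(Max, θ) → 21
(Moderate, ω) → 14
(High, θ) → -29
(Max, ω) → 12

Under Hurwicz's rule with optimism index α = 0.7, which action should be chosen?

Low: 0.7·26 + 0.3·(-1) = 17.9
Moderate: 0.7·28 + 0.3·(-21) = 13.3
High: 0.7·29 + 0.3·(-29) = 11.6
VeryHigh: 0.7·19 + 0.3·(-25) = 5.8
Extreme: 0.7·21 + 0.3·(-26) = 6.9
Max: 0.7·21 + 0.3·(-19) = 9
Highest Hurwicz score = 17.9 → Low.

Low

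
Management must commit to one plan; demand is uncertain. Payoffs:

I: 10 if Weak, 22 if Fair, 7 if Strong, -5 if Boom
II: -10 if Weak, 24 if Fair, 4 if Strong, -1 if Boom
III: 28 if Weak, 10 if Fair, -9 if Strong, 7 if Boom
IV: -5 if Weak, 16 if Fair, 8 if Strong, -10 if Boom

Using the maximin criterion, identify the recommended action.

Row minima: I=-5, II=-10, III=-9, IV=-10
Best worst-case = -5 → I.

I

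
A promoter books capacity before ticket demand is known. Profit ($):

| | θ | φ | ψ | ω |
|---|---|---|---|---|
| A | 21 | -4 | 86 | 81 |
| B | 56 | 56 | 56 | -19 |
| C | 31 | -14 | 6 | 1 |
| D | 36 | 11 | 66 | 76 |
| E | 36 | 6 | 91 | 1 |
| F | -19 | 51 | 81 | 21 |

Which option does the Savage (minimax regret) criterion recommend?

D

Column bests: θ=56, φ=56, ψ=91, ω=81.
A regrets: 35, 60, 5, 0 → max 60
B regrets: 0, 0, 35, 100 → max 100
C regrets: 25, 70, 85, 80 → max 85
D regrets: 20, 45, 25, 5 → max 45
E regrets: 20, 50, 0, 80 → max 80
F regrets: 75, 5, 10, 60 → max 75
Smallest max regret = 45 → D.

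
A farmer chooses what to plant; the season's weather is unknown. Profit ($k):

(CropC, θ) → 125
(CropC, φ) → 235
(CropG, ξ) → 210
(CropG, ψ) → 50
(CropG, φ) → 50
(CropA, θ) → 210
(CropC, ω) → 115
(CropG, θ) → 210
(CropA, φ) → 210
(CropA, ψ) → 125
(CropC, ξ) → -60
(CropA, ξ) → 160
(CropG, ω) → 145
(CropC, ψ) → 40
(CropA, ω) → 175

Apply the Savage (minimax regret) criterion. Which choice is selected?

Column bests: θ=210, φ=235, ψ=125, ω=175, ξ=210.
CropC regrets: 85, 0, 85, 60, 270 → max 270
CropA regrets: 0, 25, 0, 0, 50 → max 50
CropG regrets: 0, 185, 75, 30, 0 → max 185
Smallest max regret = 50 → CropA.

CropA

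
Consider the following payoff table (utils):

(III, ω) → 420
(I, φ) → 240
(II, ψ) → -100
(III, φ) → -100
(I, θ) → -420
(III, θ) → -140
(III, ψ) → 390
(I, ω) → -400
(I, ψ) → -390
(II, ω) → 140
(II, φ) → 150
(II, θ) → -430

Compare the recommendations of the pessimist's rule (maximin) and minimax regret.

Row minima: I=-420, II=-430, III=-140
Best worst-case = -140 → III.
Column bests: θ=-140, φ=240, ψ=390, ω=420.
I regrets: 280, 0, 780, 820 → max 820
II regrets: 290, 90, 490, 280 → max 490
III regrets: 0, 340, 0, 0 → max 340
Smallest max regret = 340 → III.

maximin → III; minimax regret → III (agree)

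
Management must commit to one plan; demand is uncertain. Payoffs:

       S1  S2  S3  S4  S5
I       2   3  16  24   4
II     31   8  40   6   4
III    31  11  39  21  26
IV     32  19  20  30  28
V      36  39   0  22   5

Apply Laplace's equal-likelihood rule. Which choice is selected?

Row averages: I=9.8, II=17.8, III=25.6, IV=25.8, V=20.4
Highest average = 25.8 → IV.

IV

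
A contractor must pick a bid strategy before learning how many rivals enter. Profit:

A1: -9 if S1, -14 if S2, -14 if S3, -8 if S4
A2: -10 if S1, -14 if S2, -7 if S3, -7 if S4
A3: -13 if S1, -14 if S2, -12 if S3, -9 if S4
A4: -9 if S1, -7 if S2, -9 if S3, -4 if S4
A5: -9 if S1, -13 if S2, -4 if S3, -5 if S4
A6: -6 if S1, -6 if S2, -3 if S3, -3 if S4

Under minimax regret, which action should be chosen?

Column bests: S1=-6, S2=-6, S3=-3, S4=-3.
A1 regrets: 3, 8, 11, 5 → max 11
A2 regrets: 4, 8, 4, 4 → max 8
A3 regrets: 7, 8, 9, 6 → max 9
A4 regrets: 3, 1, 6, 1 → max 6
A5 regrets: 3, 7, 1, 2 → max 7
A6 regrets: 0, 0, 0, 0 → max 0
Smallest max regret = 0 → A6.

A6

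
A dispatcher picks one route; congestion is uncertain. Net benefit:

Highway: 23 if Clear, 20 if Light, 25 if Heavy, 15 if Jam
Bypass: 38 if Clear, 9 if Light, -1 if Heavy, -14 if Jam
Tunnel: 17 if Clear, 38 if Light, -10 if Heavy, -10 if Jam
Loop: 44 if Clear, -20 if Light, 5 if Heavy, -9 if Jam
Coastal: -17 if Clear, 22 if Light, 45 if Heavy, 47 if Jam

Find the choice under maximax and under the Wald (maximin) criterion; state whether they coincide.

maximax → Coastal; maximin → Highway (disagree)

Row maxima: Highway=25, Bypass=38, Tunnel=38, Loop=44, Coastal=47
Best best-case = 47 → Coastal.
Row minima: Highway=15, Bypass=-14, Tunnel=-10, Loop=-20, Coastal=-17
Best worst-case = 15 → Highway.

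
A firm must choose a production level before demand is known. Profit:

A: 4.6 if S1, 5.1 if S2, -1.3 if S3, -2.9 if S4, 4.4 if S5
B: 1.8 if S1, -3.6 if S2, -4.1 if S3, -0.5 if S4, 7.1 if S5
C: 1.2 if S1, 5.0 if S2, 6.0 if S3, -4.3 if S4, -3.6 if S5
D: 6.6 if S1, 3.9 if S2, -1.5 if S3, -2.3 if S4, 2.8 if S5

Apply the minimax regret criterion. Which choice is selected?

A

Column bests: S1=6.6, S2=5.1, S3=6.0, S4=-0.5, S5=7.1.
A regrets: 2.0, 0.0, 7.3, 2.4, 2.7 → max 7.3
B regrets: 4.8, 8.7, 10.1, 0.0, 0.0 → max 10.1
C regrets: 5.4, 0.1, 0.0, 3.8, 10.7 → max 10.7
D regrets: 0.0, 1.2, 7.5, 1.8, 4.3 → max 7.5
Smallest max regret = 7.3 → A.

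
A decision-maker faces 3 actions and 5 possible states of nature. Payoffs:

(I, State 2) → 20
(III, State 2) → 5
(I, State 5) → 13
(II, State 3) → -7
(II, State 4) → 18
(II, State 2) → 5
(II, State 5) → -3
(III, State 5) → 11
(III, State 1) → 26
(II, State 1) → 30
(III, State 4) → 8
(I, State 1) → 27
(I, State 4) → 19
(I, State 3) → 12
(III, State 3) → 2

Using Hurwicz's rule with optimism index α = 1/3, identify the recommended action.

I: 1/3·27 + 2/3·12 = 17
II: 1/3·30 + 2/3·(-7) = 16/3
III: 1/3·26 + 2/3·2 = 10
Highest Hurwicz score = 17 → I.

I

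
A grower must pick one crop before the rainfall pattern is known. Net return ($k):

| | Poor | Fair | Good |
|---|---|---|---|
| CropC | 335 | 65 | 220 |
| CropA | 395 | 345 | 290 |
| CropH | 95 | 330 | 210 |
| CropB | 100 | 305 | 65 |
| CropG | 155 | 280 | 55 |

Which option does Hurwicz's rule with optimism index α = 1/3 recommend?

CropA

CropC: 1/3·335 + 2/3·65 = 155
CropA: 1/3·395 + 2/3·290 = 325
CropH: 1/3·330 + 2/3·95 = 520/3
CropB: 1/3·305 + 2/3·65 = 145
CropG: 1/3·280 + 2/3·55 = 130
Highest Hurwicz score = 325 → CropA.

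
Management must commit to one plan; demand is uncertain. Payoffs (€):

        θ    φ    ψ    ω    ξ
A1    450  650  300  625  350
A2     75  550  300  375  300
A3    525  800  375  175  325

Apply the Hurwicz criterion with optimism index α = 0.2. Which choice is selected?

A1

A1: 0.2·650 + 0.8·300 = 370
A2: 0.2·550 + 0.8·75 = 170
A3: 0.2·800 + 0.8·175 = 300
Highest Hurwicz score = 370 → A1.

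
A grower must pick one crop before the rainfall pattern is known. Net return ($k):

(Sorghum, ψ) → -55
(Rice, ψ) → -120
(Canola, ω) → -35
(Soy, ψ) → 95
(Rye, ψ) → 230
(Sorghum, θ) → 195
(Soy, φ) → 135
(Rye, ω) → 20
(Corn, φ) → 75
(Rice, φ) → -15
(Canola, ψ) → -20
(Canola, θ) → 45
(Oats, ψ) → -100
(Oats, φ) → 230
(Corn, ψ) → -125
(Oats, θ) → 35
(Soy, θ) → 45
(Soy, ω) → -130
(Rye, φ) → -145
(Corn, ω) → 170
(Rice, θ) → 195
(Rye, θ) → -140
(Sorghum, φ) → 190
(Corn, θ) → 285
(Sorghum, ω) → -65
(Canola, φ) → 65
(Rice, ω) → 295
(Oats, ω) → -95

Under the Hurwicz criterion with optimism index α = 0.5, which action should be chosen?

Rice

Sorghum: 0.5·195 + 0.5·(-65) = 65
Soy: 0.5·135 + 0.5·(-130) = 2.5
Corn: 0.5·285 + 0.5·(-125) = 80
Canola: 0.5·65 + 0.5·(-35) = 15
Rice: 0.5·295 + 0.5·(-120) = 87.5
Rye: 0.5·230 + 0.5·(-145) = 42.5
Oats: 0.5·230 + 0.5·(-100) = 65
Highest Hurwicz score = 87.5 → Rice.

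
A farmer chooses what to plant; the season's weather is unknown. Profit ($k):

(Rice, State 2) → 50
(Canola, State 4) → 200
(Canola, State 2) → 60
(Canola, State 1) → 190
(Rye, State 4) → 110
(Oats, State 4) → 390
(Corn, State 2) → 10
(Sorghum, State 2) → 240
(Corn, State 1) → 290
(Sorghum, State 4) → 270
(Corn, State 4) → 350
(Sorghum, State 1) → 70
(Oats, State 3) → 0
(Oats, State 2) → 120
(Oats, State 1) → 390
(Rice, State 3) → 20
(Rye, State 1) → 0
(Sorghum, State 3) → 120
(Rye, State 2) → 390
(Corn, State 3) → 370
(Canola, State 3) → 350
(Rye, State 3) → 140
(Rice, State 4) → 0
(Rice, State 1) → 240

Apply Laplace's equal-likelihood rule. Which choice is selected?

Corn

Row averages: Canola=200, Sorghum=175, Rye=160, Corn=255, Rice=77.5, Oats=225
Highest average = 255 → Corn.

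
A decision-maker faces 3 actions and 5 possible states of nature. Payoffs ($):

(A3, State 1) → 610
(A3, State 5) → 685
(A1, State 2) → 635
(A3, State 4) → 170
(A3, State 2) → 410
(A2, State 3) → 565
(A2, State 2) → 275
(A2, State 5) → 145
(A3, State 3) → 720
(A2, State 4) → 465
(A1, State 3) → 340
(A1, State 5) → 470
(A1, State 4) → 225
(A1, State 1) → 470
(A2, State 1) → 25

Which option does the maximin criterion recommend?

A1

Row minima: A1=225, A2=25, A3=170
Best worst-case = 225 → A1.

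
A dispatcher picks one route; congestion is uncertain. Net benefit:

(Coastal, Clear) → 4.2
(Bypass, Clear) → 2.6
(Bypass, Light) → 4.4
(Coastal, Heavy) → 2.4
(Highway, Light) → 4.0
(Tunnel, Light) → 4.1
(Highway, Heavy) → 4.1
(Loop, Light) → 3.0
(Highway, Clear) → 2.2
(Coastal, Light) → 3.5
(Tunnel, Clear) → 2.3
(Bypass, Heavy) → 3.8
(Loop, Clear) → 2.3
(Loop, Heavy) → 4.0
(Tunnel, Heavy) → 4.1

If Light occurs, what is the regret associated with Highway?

0.4

Best payoff under Light is 4.4.
Regret = 4.4 − 4.0 = 0.4.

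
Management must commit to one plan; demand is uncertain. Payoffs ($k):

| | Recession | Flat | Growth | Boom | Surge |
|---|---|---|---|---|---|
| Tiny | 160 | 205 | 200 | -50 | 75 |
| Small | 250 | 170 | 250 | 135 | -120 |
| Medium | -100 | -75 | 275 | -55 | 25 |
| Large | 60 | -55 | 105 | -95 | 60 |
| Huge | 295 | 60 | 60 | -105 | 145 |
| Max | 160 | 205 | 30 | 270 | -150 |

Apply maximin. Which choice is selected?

Tiny

Row minima: Tiny=-50, Small=-120, Medium=-100, Large=-95, Huge=-105, Max=-150
Best worst-case = -50 → Tiny.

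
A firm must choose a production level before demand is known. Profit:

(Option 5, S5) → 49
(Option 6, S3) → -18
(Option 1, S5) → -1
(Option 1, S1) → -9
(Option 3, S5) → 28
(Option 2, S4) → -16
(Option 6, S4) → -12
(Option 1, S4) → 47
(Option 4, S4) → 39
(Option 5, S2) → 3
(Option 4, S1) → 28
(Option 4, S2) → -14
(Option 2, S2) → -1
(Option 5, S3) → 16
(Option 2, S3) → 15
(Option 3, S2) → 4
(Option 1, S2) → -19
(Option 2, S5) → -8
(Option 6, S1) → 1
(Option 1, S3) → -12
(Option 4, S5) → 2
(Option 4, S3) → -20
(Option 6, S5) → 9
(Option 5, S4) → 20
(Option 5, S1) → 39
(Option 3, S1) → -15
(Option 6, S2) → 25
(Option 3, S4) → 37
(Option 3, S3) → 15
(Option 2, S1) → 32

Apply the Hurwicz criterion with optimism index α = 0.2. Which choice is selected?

Option 1: 0.2·47 + 0.8·(-19) = -5.8
Option 2: 0.2·32 + 0.8·(-16) = -6.4
Option 3: 0.2·37 + 0.8·(-15) = -4.6
Option 4: 0.2·39 + 0.8·(-20) = -8.2
Option 5: 0.2·49 + 0.8·3 = 12.2
Option 6: 0.2·25 + 0.8·(-18) = -9.4
Highest Hurwicz score = 12.2 → Option 5.

Option 5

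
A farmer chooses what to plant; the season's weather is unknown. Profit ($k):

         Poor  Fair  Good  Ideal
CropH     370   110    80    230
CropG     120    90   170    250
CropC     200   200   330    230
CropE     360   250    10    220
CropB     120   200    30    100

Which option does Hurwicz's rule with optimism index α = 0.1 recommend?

CropC

CropH: 0.1·370 + 0.9·80 = 109
CropG: 0.1·250 + 0.9·90 = 106
CropC: 0.1·330 + 0.9·200 = 213
CropE: 0.1·360 + 0.9·10 = 45
CropB: 0.1·200 + 0.9·30 = 47
Highest Hurwicz score = 213 → CropC.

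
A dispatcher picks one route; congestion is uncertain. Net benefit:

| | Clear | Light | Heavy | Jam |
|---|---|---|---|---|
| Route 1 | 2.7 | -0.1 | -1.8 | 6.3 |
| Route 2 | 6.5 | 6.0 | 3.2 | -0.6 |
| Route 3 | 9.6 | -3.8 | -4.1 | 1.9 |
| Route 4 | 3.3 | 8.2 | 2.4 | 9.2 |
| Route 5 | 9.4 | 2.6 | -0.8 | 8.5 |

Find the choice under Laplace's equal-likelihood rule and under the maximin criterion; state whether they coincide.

laplace → Route 4; maximin → Route 4 (agree)

Row averages: Route 1=1.775, Route 2=3.775, Route 3=0.9, Route 4=5.775, Route 5=4.925
Highest average = 5.775 → Route 4.
Row minima: Route 1=-1.8, Route 2=-0.6, Route 3=-4.1, Route 4=2.4, Route 5=-0.8
Best worst-case = 2.4 → Route 4.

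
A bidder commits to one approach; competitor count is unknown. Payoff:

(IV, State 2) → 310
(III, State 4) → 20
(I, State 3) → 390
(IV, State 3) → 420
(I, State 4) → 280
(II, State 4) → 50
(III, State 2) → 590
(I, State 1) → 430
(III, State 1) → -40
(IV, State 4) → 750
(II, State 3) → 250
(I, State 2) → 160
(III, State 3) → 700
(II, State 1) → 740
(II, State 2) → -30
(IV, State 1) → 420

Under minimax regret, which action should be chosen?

IV

Column bests: State 1=740, State 2=590, State 3=700, State 4=750.
I regrets: 310, 430, 310, 470 → max 470
II regrets: 0, 620, 450, 700 → max 700
III regrets: 780, 0, 0, 730 → max 780
IV regrets: 320, 280, 280, 0 → max 320
Smallest max regret = 320 → IV.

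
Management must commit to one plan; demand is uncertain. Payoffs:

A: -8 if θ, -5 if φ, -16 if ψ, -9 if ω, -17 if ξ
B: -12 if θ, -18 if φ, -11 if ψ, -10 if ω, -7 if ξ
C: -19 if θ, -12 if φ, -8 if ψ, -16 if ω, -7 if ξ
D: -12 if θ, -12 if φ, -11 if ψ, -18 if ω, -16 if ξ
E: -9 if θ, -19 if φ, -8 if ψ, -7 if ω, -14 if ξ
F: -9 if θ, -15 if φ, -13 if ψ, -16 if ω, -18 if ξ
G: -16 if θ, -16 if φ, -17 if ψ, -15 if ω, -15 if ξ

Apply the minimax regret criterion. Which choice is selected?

A

Column bests: θ=-8, φ=-5, ψ=-8, ω=-7, ξ=-7.
A regrets: 0, 0, 8, 2, 10 → max 10
B regrets: 4, 13, 3, 3, 0 → max 13
C regrets: 11, 7, 0, 9, 0 → max 11
D regrets: 4, 7, 3, 11, 9 → max 11
E regrets: 1, 14, 0, 0, 7 → max 14
F regrets: 1, 10, 5, 9, 11 → max 11
G regrets: 8, 11, 9, 8, 8 → max 11
Smallest max regret = 10 → A.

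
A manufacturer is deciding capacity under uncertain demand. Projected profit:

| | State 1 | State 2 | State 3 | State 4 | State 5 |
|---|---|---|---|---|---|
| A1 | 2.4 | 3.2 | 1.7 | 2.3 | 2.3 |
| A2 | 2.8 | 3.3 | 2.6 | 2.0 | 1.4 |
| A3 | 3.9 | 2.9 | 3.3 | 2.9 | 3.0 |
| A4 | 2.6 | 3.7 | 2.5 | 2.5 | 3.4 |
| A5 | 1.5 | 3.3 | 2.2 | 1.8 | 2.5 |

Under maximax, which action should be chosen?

Row maxima: A1=3.2, A2=3.3, A3=3.9, A4=3.7, A5=3.3
Best best-case = 3.9 → A3.

A3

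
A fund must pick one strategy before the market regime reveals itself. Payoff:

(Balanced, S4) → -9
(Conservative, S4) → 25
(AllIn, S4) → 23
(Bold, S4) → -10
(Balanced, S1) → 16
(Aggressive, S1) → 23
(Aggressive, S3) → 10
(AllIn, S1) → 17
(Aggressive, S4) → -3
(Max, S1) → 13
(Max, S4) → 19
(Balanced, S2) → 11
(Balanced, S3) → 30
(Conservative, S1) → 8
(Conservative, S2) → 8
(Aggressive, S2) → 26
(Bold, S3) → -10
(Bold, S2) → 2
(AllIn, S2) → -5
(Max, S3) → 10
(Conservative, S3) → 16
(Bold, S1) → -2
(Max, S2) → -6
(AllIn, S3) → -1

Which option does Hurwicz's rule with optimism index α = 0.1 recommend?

Conservative

Conservative: 0.1·25 + 0.9·8 = 9.7
Balanced: 0.1·30 + 0.9·(-9) = -5.1
Aggressive: 0.1·26 + 0.9·(-3) = -0.1
Bold: 0.1·2 + 0.9·(-10) = -8.8
AllIn: 0.1·23 + 0.9·(-5) = -2.2
Max: 0.1·19 + 0.9·(-6) = -3.5
Highest Hurwicz score = 9.7 → Conservative.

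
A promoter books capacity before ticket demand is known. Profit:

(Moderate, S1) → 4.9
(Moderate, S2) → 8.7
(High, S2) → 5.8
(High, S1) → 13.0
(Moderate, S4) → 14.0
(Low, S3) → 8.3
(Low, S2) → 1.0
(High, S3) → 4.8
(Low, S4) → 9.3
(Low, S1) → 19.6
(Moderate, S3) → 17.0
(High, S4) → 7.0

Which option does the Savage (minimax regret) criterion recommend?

Column bests: S1=19.6, S2=8.7, S3=17.0, S4=14.0.
Low regrets: 0.0, 7.7, 8.7, 4.7 → max 8.7
Moderate regrets: 14.7, 0.0, 0.0, 0.0 → max 14.7
High regrets: 6.6, 2.9, 12.2, 7.0 → max 12.2
Smallest max regret = 8.7 → Low.

Low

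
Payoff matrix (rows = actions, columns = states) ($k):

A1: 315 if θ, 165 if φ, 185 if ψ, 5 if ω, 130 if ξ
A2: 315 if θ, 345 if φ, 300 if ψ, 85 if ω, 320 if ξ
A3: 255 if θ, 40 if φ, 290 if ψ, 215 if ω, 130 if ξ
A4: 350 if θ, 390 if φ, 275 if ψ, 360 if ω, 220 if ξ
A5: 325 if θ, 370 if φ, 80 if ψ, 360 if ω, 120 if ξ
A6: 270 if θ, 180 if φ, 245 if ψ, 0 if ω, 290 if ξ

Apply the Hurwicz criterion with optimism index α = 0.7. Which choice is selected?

A4

A1: 0.7·315 + 0.3·5 = 222
A2: 0.7·345 + 0.3·85 = 267
A3: 0.7·290 + 0.3·40 = 215
A4: 0.7·390 + 0.3·220 = 339
A5: 0.7·370 + 0.3·80 = 283
A6: 0.7·290 + 0.3·0 = 203
Highest Hurwicz score = 339 → A4.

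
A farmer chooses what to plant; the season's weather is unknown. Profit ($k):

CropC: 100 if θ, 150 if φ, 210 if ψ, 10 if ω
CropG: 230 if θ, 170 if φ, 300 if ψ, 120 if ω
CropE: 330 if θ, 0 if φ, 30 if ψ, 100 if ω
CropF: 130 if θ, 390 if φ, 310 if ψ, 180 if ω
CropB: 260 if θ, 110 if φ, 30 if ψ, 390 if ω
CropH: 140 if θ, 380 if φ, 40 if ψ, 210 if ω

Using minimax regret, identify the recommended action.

Column bests: θ=330, φ=390, ψ=310, ω=390.
CropC regrets: 230, 240, 100, 380 → max 380
CropG regrets: 100, 220, 10, 270 → max 270
CropE regrets: 0, 390, 280, 290 → max 390
CropF regrets: 200, 0, 0, 210 → max 210
CropB regrets: 70, 280, 280, 0 → max 280
CropH regrets: 190, 10, 270, 180 → max 270
Smallest max regret = 210 → CropF.

CropF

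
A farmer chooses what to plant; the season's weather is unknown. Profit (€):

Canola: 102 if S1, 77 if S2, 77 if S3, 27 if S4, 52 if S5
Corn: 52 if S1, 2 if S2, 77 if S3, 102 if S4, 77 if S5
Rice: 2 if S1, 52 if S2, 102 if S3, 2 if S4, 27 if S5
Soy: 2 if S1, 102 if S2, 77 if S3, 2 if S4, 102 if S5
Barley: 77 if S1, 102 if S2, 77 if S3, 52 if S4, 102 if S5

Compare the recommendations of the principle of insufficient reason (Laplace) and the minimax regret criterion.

Row averages: Canola=67, Corn=62, Rice=37, Soy=57, Barley=82
Highest average = 82 → Barley.
Column bests: S1=102, S2=102, S3=102, S4=102, S5=102.
Canola regrets: 0, 25, 25, 75, 50 → max 75
Corn regrets: 50, 100, 25, 0, 25 → max 100
Rice regrets: 100, 50, 0, 100, 75 → max 100
Soy regrets: 100, 0, 25, 100, 0 → max 100
Barley regrets: 25, 0, 25, 50, 0 → max 50
Smallest max regret = 50 → Barley.

laplace → Barley; minimax regret → Barley (agree)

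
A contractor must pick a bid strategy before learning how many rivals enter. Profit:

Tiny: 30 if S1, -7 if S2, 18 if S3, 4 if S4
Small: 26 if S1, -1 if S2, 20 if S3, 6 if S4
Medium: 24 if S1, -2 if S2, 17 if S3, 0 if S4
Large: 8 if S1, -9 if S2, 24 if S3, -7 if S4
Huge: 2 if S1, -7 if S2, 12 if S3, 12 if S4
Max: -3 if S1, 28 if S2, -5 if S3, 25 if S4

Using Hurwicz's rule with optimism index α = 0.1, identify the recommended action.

Small

Tiny: 0.1·30 + 0.9·(-7) = -3.3
Small: 0.1·26 + 0.9·(-1) = 1.7
Medium: 0.1·24 + 0.9·(-2) = 0.6
Large: 0.1·24 + 0.9·(-9) = -5.7
Huge: 0.1·12 + 0.9·(-7) = -5.1
Max: 0.1·28 + 0.9·(-5) = -1.7
Highest Hurwicz score = 1.7 → Small.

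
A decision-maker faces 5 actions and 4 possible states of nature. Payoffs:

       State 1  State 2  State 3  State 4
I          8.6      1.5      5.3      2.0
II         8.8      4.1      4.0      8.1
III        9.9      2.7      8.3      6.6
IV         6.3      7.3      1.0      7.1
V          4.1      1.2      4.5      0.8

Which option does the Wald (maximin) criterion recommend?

Row minima: I=1.5, II=4.0, III=2.7, IV=1.0, V=0.8
Best worst-case = 4.0 → II.

II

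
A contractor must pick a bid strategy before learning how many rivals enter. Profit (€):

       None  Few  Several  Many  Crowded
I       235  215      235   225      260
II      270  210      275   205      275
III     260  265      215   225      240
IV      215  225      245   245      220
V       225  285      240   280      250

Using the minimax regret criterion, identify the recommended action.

Column bests: None=270, Few=285, Several=275, Many=280, Crowded=275.
I regrets: 35, 70, 40, 55, 15 → max 70
II regrets: 0, 75, 0, 75, 0 → max 75
III regrets: 10, 20, 60, 55, 35 → max 60
IV regrets: 55, 60, 30, 35, 55 → max 60
V regrets: 45, 0, 35, 0, 25 → max 45
Smallest max regret = 45 → V.

V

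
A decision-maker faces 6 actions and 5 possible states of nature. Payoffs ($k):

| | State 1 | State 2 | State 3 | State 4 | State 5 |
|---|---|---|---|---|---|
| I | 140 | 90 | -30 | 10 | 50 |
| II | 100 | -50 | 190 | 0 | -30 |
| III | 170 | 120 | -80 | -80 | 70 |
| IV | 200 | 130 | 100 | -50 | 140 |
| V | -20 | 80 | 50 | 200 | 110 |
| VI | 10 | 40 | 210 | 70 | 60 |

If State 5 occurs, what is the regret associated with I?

90

Best payoff under State 5 is 140.
Regret = 140 − 50 = 90.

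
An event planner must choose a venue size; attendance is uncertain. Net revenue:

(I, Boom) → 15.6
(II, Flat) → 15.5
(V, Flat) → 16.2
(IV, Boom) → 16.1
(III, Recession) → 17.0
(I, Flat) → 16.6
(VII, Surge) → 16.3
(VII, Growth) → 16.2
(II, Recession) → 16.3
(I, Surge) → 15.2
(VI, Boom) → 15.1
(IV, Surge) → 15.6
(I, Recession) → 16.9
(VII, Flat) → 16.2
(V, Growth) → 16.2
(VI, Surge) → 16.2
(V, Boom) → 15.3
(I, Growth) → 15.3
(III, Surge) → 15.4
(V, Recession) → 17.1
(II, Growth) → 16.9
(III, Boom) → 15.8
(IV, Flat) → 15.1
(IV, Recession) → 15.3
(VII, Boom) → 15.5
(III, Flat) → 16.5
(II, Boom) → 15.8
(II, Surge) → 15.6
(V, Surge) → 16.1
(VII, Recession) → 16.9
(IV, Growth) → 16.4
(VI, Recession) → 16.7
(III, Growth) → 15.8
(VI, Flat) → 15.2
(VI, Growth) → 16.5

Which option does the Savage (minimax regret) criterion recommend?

VII

Column bests: Recession=17.1, Flat=16.6, Growth=16.9, Boom=16.1, Surge=16.3.
I regrets: 0.2, 0.0, 1.6, 0.5, 1.1 → max 1.6
II regrets: 0.8, 1.1, 0.0, 0.3, 0.7 → max 1.1
III regrets: 0.1, 0.1, 1.1, 0.3, 0.9 → max 1.1
IV regrets: 1.8, 1.5, 0.5, 0.0, 0.7 → max 1.8
V regrets: 0.0, 0.4, 0.7, 0.8, 0.2 → max 0.8
VI regrets: 0.4, 1.4, 0.4, 1.0, 0.1 → max 1.4
VII regrets: 0.2, 0.4, 0.7, 0.6, 0.0 → max 0.7
Smallest max regret = 0.7 → VII.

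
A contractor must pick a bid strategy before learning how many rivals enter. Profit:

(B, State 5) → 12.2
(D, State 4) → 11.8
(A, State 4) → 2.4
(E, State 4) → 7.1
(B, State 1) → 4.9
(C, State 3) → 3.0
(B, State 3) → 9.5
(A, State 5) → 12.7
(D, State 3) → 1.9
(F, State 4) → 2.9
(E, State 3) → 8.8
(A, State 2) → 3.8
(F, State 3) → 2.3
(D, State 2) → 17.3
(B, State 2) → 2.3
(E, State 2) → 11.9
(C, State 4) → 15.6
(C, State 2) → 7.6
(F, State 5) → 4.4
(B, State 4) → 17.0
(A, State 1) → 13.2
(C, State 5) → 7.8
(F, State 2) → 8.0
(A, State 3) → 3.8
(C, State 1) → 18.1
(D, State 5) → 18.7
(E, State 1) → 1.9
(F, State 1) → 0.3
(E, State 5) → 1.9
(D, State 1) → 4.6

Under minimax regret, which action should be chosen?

Column bests: State 1=18.1, State 2=17.3, State 3=9.5, State 4=17.0, State 5=18.7.
A regrets: 4.9, 13.5, 5.7, 14.6, 6.0 → max 14.6
B regrets: 13.2, 15.0, 0.0, 0.0, 6.5 → max 15.0
C regrets: 0.0, 9.7, 6.5, 1.4, 10.9 → max 10.9
D regrets: 13.5, 0.0, 7.6, 5.2, 0.0 → max 13.5
E regrets: 16.2, 5.4, 0.7, 9.9, 16.8 → max 16.8
F regrets: 17.8, 9.3, 7.2, 14.1, 14.3 → max 17.8
Smallest max regret = 10.9 → C.

C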